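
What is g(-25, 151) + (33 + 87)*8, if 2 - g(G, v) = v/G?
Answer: 24201/25 ≈ 968.04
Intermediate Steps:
g(G, v) = 2 - v/G
g(-25, 151) + (33 + 87)*8 = (2 - 1*151/(-25)) + (33 + 87)*8 = (2 - 1*151*(-1/25)) + 120*8 = (2 + 151/25) + 960 = 201/25 + 960 = 24201/25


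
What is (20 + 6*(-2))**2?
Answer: 64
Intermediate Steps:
(20 + 6*(-2))**2 = (20 - 12)**2 = 8**2 = 64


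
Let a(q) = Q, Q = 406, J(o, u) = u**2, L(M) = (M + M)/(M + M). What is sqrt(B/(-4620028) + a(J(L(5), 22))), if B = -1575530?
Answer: sqrt(2168302608338286)/2310014 ≈ 20.158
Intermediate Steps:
L(M) = 1 (L(M) = (2*M)/((2*M)) = (2*M)*(1/(2*M)) = 1)
a(q) = 406
sqrt(B/(-4620028) + a(J(L(5), 22))) = sqrt(-1575530/(-4620028) + 406) = sqrt(-1575530*(-1/4620028) + 406) = sqrt(787765/2310014 + 406) = sqrt(938653449/2310014) = sqrt(2168302608338286)/2310014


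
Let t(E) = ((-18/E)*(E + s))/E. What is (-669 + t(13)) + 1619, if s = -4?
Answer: 160388/169 ≈ 949.04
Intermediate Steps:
t(E) = -18*(-4 + E)/E² (t(E) = ((-18/E)*(E - 4))/E = ((-18/E)*(-4 + E))/E = (-18*(-4 + E)/E)/E = -18*(-4 + E)/E²)
(-669 + t(13)) + 1619 = (-669 + 18*(4 - 1*13)/13²) + 1619 = (-669 + 18*(1/169)*(4 - 13)) + 1619 = (-669 + 18*(1/169)*(-9)) + 1619 = (-669 - 162/169) + 1619 = -113223/169 + 1619 = 160388/169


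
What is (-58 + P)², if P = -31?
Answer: 7921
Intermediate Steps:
(-58 + P)² = (-58 - 31)² = (-89)² = 7921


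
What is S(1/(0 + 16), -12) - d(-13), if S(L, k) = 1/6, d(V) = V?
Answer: 79/6 ≈ 13.167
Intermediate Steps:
S(L, k) = ⅙
S(1/(0 + 16), -12) - d(-13) = ⅙ - 1*(-13) = ⅙ + 13 = 79/6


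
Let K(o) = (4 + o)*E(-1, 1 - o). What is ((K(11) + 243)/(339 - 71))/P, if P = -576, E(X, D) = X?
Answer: -19/12864 ≈ -0.0014770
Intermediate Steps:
K(o) = -4 - o (K(o) = (4 + o)*(-1) = -4 - o)
((K(11) + 243)/(339 - 71))/P = (((-4 - 1*11) + 243)/(339 - 71))/(-576) = (((-4 - 11) + 243)/268)*(-1/576) = ((-15 + 243)*(1/268))*(-1/576) = (228*(1/268))*(-1/576) = (57/67)*(-1/576) = -19/12864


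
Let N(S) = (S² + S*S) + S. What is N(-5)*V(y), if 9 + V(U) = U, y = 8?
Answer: -45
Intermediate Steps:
N(S) = S + 2*S² (N(S) = (S² + S²) + S = 2*S² + S = S + 2*S²)
V(U) = -9 + U
N(-5)*V(y) = (-5*(1 + 2*(-5)))*(-9 + 8) = -5*(1 - 10)*(-1) = -5*(-9)*(-1) = 45*(-1) = -45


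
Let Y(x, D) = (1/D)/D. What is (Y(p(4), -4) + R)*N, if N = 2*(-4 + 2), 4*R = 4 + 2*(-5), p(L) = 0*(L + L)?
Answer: 23/4 ≈ 5.7500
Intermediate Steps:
p(L) = 0 (p(L) = 0*(2*L) = 0)
R = -3/2 (R = (4 + 2*(-5))/4 = (4 - 10)/4 = (¼)*(-6) = -3/2 ≈ -1.5000)
Y(x, D) = D⁻² (Y(x, D) = 1/(D*D) = D⁻²)
N = -4 (N = 2*(-2) = -4)
(Y(p(4), -4) + R)*N = ((-4)⁻² - 3/2)*(-4) = (1/16 - 3/2)*(-4) = -23/16*(-4) = 23/4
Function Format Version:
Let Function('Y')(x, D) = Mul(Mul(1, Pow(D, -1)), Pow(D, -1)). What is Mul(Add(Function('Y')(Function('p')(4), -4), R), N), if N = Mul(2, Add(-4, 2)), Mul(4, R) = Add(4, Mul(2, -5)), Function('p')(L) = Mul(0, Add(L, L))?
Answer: Rational(23, 4) ≈ 5.7500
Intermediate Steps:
Function('p')(L) = 0 (Function('p')(L) = Mul(0, Mul(2, L)) = 0)
R = Rational(-3, 2) (R = Mul(Rational(1, 4), Add(4, Mul(2, -5))) = Mul(Rational(1, 4), Add(4, -10)) = Mul(Rational(1, 4), -6) = Rational(-3, 2) ≈ -1.5000)
Function('Y')(x, D) = Pow(D, -2) (Function('Y')(x, D) = Mul(Pow(D, -1), Pow(D, -1)) = Pow(D, -2))
N = -4 (N = Mul(2, -2) = -4)
Mul(Add(Function('Y')(Function('p')(4), -4), R), N) = Mul(Add(Pow(-4, -2), Rational(-3, 2)), -4) = Mul(Add(Rational(1, 16), Rational(-3, 2)), -4) = Mul(Rational(-23, 16), -4) = Rational(23, 4)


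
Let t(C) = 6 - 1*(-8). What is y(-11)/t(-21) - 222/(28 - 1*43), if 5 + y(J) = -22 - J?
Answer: 478/35 ≈ 13.657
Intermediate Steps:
y(J) = -27 - J (y(J) = -5 + (-22 - J) = -27 - J)
t(C) = 14 (t(C) = 6 + 8 = 14)
y(-11)/t(-21) - 222/(28 - 1*43) = (-27 - 1*(-11))/14 - 222/(28 - 1*43) = (-27 + 11)*(1/14) - 222/(28 - 43) = -16*1/14 - 222/(-15) = -8/7 - 222*(-1/15) = -8/7 + 74/5 = 478/35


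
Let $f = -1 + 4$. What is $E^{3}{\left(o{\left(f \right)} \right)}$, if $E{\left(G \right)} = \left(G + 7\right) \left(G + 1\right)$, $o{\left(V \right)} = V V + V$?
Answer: $15069223$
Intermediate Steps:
$f = 3$
$o{\left(V \right)} = V + V^{2}$ ($o{\left(V \right)} = V^{2} + V = V + V^{2}$)
$E{\left(G \right)} = \left(1 + G\right) \left(7 + G\right)$ ($E{\left(G \right)} = \left(7 + G\right) \left(1 + G\right) = \left(1 + G\right) \left(7 + G\right)$)
$E^{3}{\left(o{\left(f \right)} \right)} = \left(7 + \left(3 \left(1 + 3\right)\right)^{2} + 8 \cdot 3 \left(1 + 3\right)\right)^{3} = \left(7 + \left(3 \cdot 4\right)^{2} + 8 \cdot 3 \cdot 4\right)^{3} = \left(7 + 12^{2} + 8 \cdot 12\right)^{3} = \left(7 + 144 + 96\right)^{3} = 247^{3} = 15069223$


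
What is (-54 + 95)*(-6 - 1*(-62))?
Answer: 2296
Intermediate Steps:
(-54 + 95)*(-6 - 1*(-62)) = 41*(-6 + 62) = 41*56 = 2296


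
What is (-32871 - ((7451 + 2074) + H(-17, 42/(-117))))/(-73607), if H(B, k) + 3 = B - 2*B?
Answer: 42410/73607 ≈ 0.57617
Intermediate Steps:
H(B, k) = -3 - B (H(B, k) = -3 + (B - 2*B) = -3 - B)
(-32871 - ((7451 + 2074) + H(-17, 42/(-117))))/(-73607) = (-32871 - ((7451 + 2074) + (-3 - 1*(-17))))/(-73607) = (-32871 - (9525 + (-3 + 17)))*(-1/73607) = (-32871 - (9525 + 14))*(-1/73607) = (-32871 - 1*9539)*(-1/73607) = (-32871 - 9539)*(-1/73607) = -42410*(-1/73607) = 42410/73607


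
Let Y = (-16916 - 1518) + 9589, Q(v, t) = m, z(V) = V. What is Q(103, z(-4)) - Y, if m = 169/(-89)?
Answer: 787036/89 ≈ 8843.1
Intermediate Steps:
m = -169/89 (m = 169*(-1/89) = -169/89 ≈ -1.8989)
Q(v, t) = -169/89
Y = -8845 (Y = -18434 + 9589 = -8845)
Q(103, z(-4)) - Y = -169/89 - 1*(-8845) = -169/89 + 8845 = 787036/89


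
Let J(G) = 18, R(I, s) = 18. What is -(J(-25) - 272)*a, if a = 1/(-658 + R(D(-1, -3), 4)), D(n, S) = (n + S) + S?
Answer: -127/320 ≈ -0.39687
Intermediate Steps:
D(n, S) = n + 2*S (D(n, S) = (S + n) + S = n + 2*S)
a = -1/640 (a = 1/(-658 + 18) = 1/(-640) = -1/640 ≈ -0.0015625)
-(J(-25) - 272)*a = -(18 - 272)*(-1)/640 = -(-254)*(-1)/640 = -1*127/320 = -127/320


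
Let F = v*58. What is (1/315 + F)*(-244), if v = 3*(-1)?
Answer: 13373396/315 ≈ 42455.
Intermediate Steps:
v = -3
F = -174 (F = -3*58 = -174)
(1/315 + F)*(-244) = (1/315 - 174)*(-244) = -54809/315*(-244) = 13373396/315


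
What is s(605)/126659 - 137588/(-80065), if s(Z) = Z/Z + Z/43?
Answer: 749402497276/436060971905 ≈ 1.7186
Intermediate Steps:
s(Z) = 1 + Z/43 (s(Z) = 1 + Z*(1/43) = 1 + Z/43)
s(605)/126659 - 137588/(-80065) = (1 + (1/43)*605)/126659 - 137588/(-80065) = (1 + 605/43)*(1/126659) - 137588*(-1/80065) = (648/43)*(1/126659) + 137588/80065 = 648/5446337 + 137588/80065 = 749402497276/436060971905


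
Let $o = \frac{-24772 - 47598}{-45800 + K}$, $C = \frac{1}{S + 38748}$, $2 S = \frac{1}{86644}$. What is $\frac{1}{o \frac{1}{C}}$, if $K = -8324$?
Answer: $\frac{4689519856}{242966477533625} \approx 1.9301 \cdot 10^{-5}$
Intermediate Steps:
$S = \frac{1}{173288}$ ($S = \frac{1}{2 \cdot 86644} = \frac{1}{2} \cdot \frac{1}{86644} = \frac{1}{173288} \approx 5.7707 \cdot 10^{-6}$)
$C = \frac{173288}{6714563425}$ ($C = \frac{1}{\frac{1}{173288} + 38748} = \frac{1}{\frac{6714563425}{173288}} = \frac{173288}{6714563425} \approx 2.5808 \cdot 10^{-5}$)
$o = \frac{36185}{27062}$ ($o = \frac{-24772 - 47598}{-45800 - 8324} = - \frac{72370}{-54124} = \left(-72370\right) \left(- \frac{1}{54124}\right) = \frac{36185}{27062} \approx 1.3371$)
$\frac{1}{o \frac{1}{C}} = \frac{1}{\frac{36185}{27062} \frac{1}{\frac{173288}{6714563425}}} = \frac{1}{\frac{36185}{27062} \cdot \frac{6714563425}{173288}} = \frac{1}{\frac{242966477533625}{4689519856}} = \frac{4689519856}{242966477533625}$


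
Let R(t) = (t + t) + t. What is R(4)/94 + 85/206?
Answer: 5231/9682 ≈ 0.54028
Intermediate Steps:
R(t) = 3*t (R(t) = 2*t + t = 3*t)
R(4)/94 + 85/206 = (3*4)/94 + 85/206 = 12*(1/94) + 85*(1/206) = 6/47 + 85/206 = 5231/9682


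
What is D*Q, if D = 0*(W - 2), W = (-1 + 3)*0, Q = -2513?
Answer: 0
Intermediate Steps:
W = 0 (W = 2*0 = 0)
D = 0 (D = 0*(0 - 2) = 0*(-2) = 0)
D*Q = 0*(-2513) = 0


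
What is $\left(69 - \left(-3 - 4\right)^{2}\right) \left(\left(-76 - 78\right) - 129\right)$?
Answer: $-5660$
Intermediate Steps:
$\left(69 - \left(-3 - 4\right)^{2}\right) \left(\left(-76 - 78\right) - 129\right) = \left(69 - \left(-7\right)^{2}\right) \left(-154 - 129\right) = \left(69 - 49\right) \left(-283\right) = 20 \left(-283\right) = -5660$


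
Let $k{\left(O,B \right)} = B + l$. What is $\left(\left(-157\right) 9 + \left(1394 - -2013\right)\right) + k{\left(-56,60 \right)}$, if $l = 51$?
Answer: $2105$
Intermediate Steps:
$k{\left(O,B \right)} = 51 + B$ ($k{\left(O,B \right)} = B + 51 = 51 + B$)
$\left(\left(-157\right) 9 + \left(1394 - -2013\right)\right) + k{\left(-56,60 \right)} = \left(\left(-157\right) 9 + \left(1394 - -2013\right)\right) + \left(51 + 60\right) = \left(-1413 + \left(1394 + 2013\right)\right) + 111 = \left(-1413 + 3407\right) + 111 = 1994 + 111 = 2105$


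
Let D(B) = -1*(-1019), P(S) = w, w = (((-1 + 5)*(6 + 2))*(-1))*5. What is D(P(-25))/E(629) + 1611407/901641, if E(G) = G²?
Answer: 638457449066/356726146881 ≈ 1.7898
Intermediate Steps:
w = -160 (w = ((4*8)*(-1))*5 = (32*(-1))*5 = -32*5 = -160)
P(S) = -160
D(B) = 1019
D(P(-25))/E(629) + 1611407/901641 = 1019/(629²) + 1611407/901641 = 1019/395641 + 1611407*(1/901641) = 1019*(1/395641) + 1611407/901641 = 1019/395641 + 1611407/901641 = 638457449066/356726146881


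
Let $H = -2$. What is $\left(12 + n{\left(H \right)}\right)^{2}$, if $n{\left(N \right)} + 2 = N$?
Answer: $64$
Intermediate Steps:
$n{\left(N \right)} = -2 + N$
$\left(12 + n{\left(H \right)}\right)^{2} = \left(12 - 4\right)^{2} = 8^{2} = 64$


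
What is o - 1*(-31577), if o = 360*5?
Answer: 33377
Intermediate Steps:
o = 1800
o - 1*(-31577) = 1800 - 1*(-31577) = 1800 + 31577 = 33377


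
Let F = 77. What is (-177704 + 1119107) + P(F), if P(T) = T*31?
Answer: 943790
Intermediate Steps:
P(T) = 31*T
(-177704 + 1119107) + P(F) = (-177704 + 1119107) + 31*77 = 941403 + 2387 = 943790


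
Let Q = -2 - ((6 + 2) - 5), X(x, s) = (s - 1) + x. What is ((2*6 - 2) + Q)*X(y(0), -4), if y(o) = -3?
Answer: -40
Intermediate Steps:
X(x, s) = -1 + s + x (X(x, s) = (-1 + s) + x = -1 + s + x)
Q = -5 (Q = -2 - (8 - 5) = -2 - 1*3 = -2 - 3 = -5)
((2*6 - 2) + Q)*X(y(0), -4) = ((2*6 - 2) - 5)*(-1 - 4 - 3) = ((12 - 2) - 5)*(-8) = (10 - 5)*(-8) = 5*(-8) = -40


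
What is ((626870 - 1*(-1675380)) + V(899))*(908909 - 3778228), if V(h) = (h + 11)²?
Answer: -8981972731650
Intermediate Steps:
V(h) = (11 + h)²
((626870 - 1*(-1675380)) + V(899))*(908909 - 3778228) = ((626870 - 1*(-1675380)) + (11 + 899)²)*(908909 - 3778228) = ((626870 + 1675380) + 910²)*(-2869319) = (2302250 + 828100)*(-2869319) = 3130350*(-2869319) = -8981972731650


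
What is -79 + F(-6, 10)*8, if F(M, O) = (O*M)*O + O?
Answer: -4799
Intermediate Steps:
F(M, O) = O + M*O² (F(M, O) = (M*O)*O + O = M*O² + O = O + M*O²)
-79 + F(-6, 10)*8 = -79 + (10*(1 - 6*10))*8 = -79 + (10*(1 - 60))*8 = -79 + (10*(-59))*8 = -79 - 590*8 = -79 - 4720 = -4799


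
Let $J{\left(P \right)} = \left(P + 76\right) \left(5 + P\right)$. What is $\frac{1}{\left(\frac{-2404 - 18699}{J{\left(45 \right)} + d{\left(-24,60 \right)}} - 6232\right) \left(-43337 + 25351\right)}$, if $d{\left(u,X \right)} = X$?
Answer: $\frac{65}{7289806737} \approx 8.9166 \cdot 10^{-9}$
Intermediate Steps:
$J{\left(P \right)} = \left(5 + P\right) \left(76 + P\right)$ ($J{\left(P \right)} = \left(76 + P\right) \left(5 + P\right) = \left(5 + P\right) \left(76 + P\right)$)
$\frac{1}{\left(\frac{-2404 - 18699}{J{\left(45 \right)} + d{\left(-24,60 \right)}} - 6232\right) \left(-43337 + 25351\right)} = \frac{1}{\left(\frac{-2404 - 18699}{\left(380 + 45^{2} + 81 \cdot 45\right) + 60} - 6232\right) \left(-43337 + 25351\right)} = \frac{1}{\left(- \frac{21103}{\left(380 + 2025 + 3645\right) + 60} - 6232\right) \left(-17986\right)} = \frac{1}{\left(- \frac{21103}{6050 + 60} - 6232\right) \left(-17986\right)} = \frac{1}{\left(- \frac{21103}{6110} - 6232\right) \left(-17986\right)} = \frac{1}{\left(\left(-21103\right) \frac{1}{6110} - 6232\right) \left(-17986\right)} = \frac{1}{\left(- \frac{449}{130} - 6232\right) \left(-17986\right)} = \frac{1}{\left(- \frac{810609}{130}\right) \left(-17986\right)} = \frac{1}{\frac{7289806737}{65}} = \frac{65}{7289806737}$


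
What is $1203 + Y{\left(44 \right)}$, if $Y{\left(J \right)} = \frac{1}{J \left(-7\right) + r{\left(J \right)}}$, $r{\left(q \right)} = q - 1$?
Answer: $\frac{318794}{265} \approx 1203.0$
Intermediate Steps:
$r{\left(q \right)} = -1 + q$
$Y{\left(J \right)} = \frac{1}{-1 - 6 J}$ ($Y{\left(J \right)} = \frac{1}{J \left(-7\right) + \left(-1 + J\right)} = \frac{1}{- 7 J + \left(-1 + J\right)} = \frac{1}{-1 - 6 J}$)
$1203 + Y{\left(44 \right)} = 1203 - \frac{1}{1 + 6 \cdot 44} = 1203 - \frac{1}{1 + 264} = 1203 - \frac{1}{265} = \frac{318794}{265}$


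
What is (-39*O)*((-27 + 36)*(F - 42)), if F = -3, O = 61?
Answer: 963495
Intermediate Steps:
(-39*O)*((-27 + 36)*(F - 42)) = (-39*61)*((-27 + 36)*(-3 - 42)) = -21411*(-45) = -2379*(-405) = 963495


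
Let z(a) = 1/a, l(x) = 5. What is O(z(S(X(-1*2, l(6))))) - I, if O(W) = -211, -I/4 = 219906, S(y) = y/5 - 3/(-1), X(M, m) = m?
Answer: 879413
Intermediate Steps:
S(y) = 3 + y/5 (S(y) = y*(⅕) - 3*(-1) = y/5 + 3 = 3 + y/5)
I = -879624 (I = -4*219906 = -879624)
O(z(S(X(-1*2, l(6))))) - I = -211 - 1*(-879624) = -211 + 879624 = 879413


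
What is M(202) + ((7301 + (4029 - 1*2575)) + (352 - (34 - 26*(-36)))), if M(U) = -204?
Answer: 7933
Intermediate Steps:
M(202) + ((7301 + (4029 - 1*2575)) + (352 - (34 - 26*(-36)))) = -204 + ((7301 + (4029 - 1*2575)) + (352 - (34 - 26*(-36)))) = -204 + ((7301 + (4029 - 2575)) + (352 - (34 + 936))) = -204 + ((7301 + 1454) + (352 - 1*970)) = -204 + (8755 + (352 - 970)) = -204 + (8755 - 618) = -204 + 8137 = 7933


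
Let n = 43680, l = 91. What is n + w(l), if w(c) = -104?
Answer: 43576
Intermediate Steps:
n + w(l) = 43680 - 104 = 43576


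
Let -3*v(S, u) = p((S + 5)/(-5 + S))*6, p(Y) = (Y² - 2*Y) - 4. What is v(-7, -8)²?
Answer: 24025/324 ≈ 74.151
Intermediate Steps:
p(Y) = -4 + Y² - 2*Y
v(S, u) = 8 - 2*(5 + S)²/(-5 + S)² + 4*(5 + S)/(-5 + S) (v(S, u) = -(-4 + ((S + 5)/(-5 + S))² - 2*(S + 5)/(-5 + S))*6/3 = -(-4 + ((5 + S)/(-5 + S))² - 2*(5 + S)/(-5 + S))*6/3 = -(-4 + (5 + S)²/(-5 + S)² - 2*(5 + S)/(-5 + S))*6/3 = -(-24 - 12*(5 + S)/(-5 + S) + 6*(5 + S)²/(-5 + S)²)/3 = 8 - 2*(5 + S)²/(-5 + S)² + 4*(5 + S)/(-5 + S))
v(-7, -8)² = (10*(5 + (-7)² - 10*(-7))/(25 + (-7)² - 10*(-7)))² = (10*(5 + 49 + 70)/(25 + 49 + 70))² = (10*124/144)² = (10*(1/144)*124)² = (155/18)² = 24025/324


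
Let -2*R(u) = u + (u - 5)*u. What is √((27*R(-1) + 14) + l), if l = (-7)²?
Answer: 3*I*√2/2 ≈ 2.1213*I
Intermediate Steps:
R(u) = -u/2 - u*(-5 + u)/2 (R(u) = -(u + (u - 5)*u)/2 = -(u + (-5 + u)*u)/2 = -(u + u*(-5 + u))/2 = -u/2 - u*(-5 + u)/2)
l = 49
√((27*R(-1) + 14) + l) = √((27*((½)*(-1)*(4 - 1*(-1))) + 14) + 49) = √((27*((½)*(-1)*(4 + 1)) + 14) + 49) = √((27*((½)*(-1)*5) + 14) + 49) = √((27*(-5/2) + 14) + 49) = √((-135/2 + 14) + 49) = √(-107/2 + 49) = √(-9/2) = 3*I*√2/2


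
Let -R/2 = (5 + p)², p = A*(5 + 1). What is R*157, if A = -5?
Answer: -196250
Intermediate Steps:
p = -30 (p = -5*(5 + 1) = -5*6 = -30)
R = -1250 (R = -2*(5 - 30)² = -2*(-25)² = -2*625 = -1250)
R*157 = -1250*157 = -196250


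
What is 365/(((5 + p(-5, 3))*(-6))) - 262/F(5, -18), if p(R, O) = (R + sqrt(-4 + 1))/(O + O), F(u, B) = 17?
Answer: (-262*sqrt(3) + 12755*I)/(17*(sqrt(3) - 25*I)) ≈ -29.942 + 1.0067*I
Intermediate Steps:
p(R, O) = (R + I*sqrt(3))/(2*O) (p(R, O) = (R + sqrt(-3))/((2*O)) = (R + I*sqrt(3))*(1/(2*O)) = (R + I*sqrt(3))/(2*O))
365/(((5 + p(-5, 3))*(-6))) - 262/F(5, -18) = 365/(((5 + (1/2)*(-5 + I*sqrt(3))/3)*(-6))) - 262/17 = 365/(((5 + (1/2)*(1/3)*(-5 + I*sqrt(3)))*(-6))) - 262*1/17 = 365/(((5 + (-5/6 + I*sqrt(3)/6))*(-6))) - 262/17 = 365/(((25/6 + I*sqrt(3)/6)*(-6))) - 262/17 = 365/(-25 - I*sqrt(3)) - 262/17 = -262/17 + 365/(-25 - I*sqrt(3))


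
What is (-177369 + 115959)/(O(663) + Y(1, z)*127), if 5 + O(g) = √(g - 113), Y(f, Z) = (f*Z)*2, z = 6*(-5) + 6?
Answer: 124887470/12407217 + 102350*√22/12407217 ≈ 10.104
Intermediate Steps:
z = -24 (z = -30 + 6 = -24)
Y(f, Z) = 2*Z*f (Y(f, Z) = (Z*f)*2 = 2*Z*f)
O(g) = -5 + √(-113 + g) (O(g) = -5 + √(g - 113) = -5 + √(-113 + g))
(-177369 + 115959)/(O(663) + Y(1, z)*127) = (-177369 + 115959)/((-5 + √(-113 + 663)) + (2*(-24)*1)*127) = -61410/((-5 + √550) - 48*127) = -61410/((-5 + 5*√22) - 6096) = -61410/(-6101 + 5*√22)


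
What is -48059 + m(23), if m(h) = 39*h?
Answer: -47162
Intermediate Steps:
-48059 + m(23) = -48059 + 39*23 = -48059 + 897 = -47162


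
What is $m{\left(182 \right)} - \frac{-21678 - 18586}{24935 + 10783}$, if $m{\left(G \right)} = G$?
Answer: $\frac{3270470}{17859} \approx 183.13$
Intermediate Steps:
$m{\left(182 \right)} - \frac{-21678 - 18586}{24935 + 10783} = 182 - \frac{-21678 - 18586}{24935 + 10783} = 182 - - \frac{40264}{35718} = 182 - \left(-40264\right) \frac{1}{35718} = 182 - - \frac{20132}{17859} = 182 + \frac{20132}{17859} = \frac{3270470}{17859}$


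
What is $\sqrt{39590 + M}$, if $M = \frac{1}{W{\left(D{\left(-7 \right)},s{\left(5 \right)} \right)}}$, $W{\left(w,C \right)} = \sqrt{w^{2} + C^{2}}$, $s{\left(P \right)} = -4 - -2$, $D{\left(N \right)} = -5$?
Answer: $\frac{\sqrt{33295190 + 29 \sqrt{29}}}{29} \approx 198.97$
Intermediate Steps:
$s{\left(P \right)} = -2$ ($s{\left(P \right)} = -4 + 2 = -2$)
$W{\left(w,C \right)} = \sqrt{C^{2} + w^{2}}$
$M = \frac{\sqrt{29}}{29}$ ($M = \frac{1}{\sqrt{\left(-2\right)^{2} + \left(-5\right)^{2}}} = \frac{1}{\sqrt{4 + 25}} = \frac{1}{\sqrt{29}} = \frac{\sqrt{29}}{29} \approx 0.1857$)
$\sqrt{39590 + M} = \sqrt{39590 + \frac{\sqrt{29}}{29}}$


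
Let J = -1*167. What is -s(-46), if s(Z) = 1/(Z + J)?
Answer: 1/213 ≈ 0.0046948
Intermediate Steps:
J = -167
s(Z) = 1/(-167 + Z) (s(Z) = 1/(Z - 167) = 1/(-167 + Z))
-s(-46) = -1/(-167 - 46) = -1/(-213) = -1*(-1/213) = 1/213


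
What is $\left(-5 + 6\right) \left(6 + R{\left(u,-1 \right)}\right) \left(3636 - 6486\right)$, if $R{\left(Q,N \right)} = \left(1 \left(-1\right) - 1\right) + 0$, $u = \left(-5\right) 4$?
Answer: $-11400$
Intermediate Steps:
$u = -20$
$R{\left(Q,N \right)} = -2$ ($R{\left(Q,N \right)} = \left(-1 - 1\right) + 0 = -2 + 0 = -2$)
$\left(-5 + 6\right) \left(6 + R{\left(u,-1 \right)}\right) \left(3636 - 6486\right) = \left(-5 + 6\right) \left(6 - 2\right) \left(3636 - 6486\right) = 1 \cdot 4 \left(-2850\right) = 4 \left(-2850\right) = -11400$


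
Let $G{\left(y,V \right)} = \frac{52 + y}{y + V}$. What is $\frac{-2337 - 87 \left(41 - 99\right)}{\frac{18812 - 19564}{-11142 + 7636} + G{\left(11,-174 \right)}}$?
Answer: $- \frac{774066951}{49151} \approx -15749.0$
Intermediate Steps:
$G{\left(y,V \right)} = \frac{52 + y}{V + y}$
$\frac{-2337 - 87 \left(41 - 99\right)}{\frac{18812 - 19564}{-11142 + 7636} + G{\left(11,-174 \right)}} = \frac{-2337 - 87 \left(41 - 99\right)}{\frac{18812 - 19564}{-11142 + 7636} + \frac{52 + 11}{-174 + 11}} = \frac{-2337 - -5046}{- \frac{752}{-3506} + \frac{1}{-163} \cdot 63} = \frac{-2337 + 5046}{\left(-752\right) \left(- \frac{1}{3506}\right) - \frac{63}{163}} = \frac{2709}{\frac{376}{1753} - \frac{63}{163}} = \frac{2709}{- \frac{49151}{285739}} = 2709 \left(- \frac{285739}{49151}\right) = - \frac{774066951}{49151}$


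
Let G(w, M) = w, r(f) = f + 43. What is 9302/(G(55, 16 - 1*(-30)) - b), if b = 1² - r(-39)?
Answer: 4651/29 ≈ 160.38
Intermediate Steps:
r(f) = 43 + f
b = -3 (b = 1² - (43 - 39) = 1 - 1*4 = 1 - 4 = -3)
9302/(G(55, 16 - 1*(-30)) - b) = 9302/(55 - 1*(-3)) = 9302/(55 + 3) = 9302/58 = 9302*(1/58) = 4651/29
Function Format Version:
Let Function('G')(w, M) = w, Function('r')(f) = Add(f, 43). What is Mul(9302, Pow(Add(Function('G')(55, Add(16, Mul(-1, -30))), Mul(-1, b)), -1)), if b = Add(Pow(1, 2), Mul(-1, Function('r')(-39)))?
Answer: Rational(4651, 29) ≈ 160.38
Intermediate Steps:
Function('r')(f) = Add(43, f)
b = -3 (b = Add(Pow(1, 2), Mul(-1, Add(43, -39))) = Add(1, Mul(-1, 4)) = Add(1, -4) = -3)
Mul(9302, Pow(Add(Function('G')(55, Add(16, Mul(-1, -30))), Mul(-1, b)), -1)) = Mul(9302, Pow(Add(55, Mul(-1, -3)), -1)) = Mul(9302, Pow(Add(55, 3), -1)) = Mul(9302, Pow(58, -1)) = Mul(9302, Rational(1, 58)) = Rational(4651, 29)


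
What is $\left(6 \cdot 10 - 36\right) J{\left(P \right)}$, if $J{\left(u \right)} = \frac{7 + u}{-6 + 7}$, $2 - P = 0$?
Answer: $216$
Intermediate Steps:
$P = 2$ ($P = 2 - 0 = 2 + 0 = 2$)
$J{\left(u \right)} = 7 + u$ ($J{\left(u \right)} = \frac{7 + u}{1} = \left(7 + u\right) 1 = 7 + u$)
$\left(6 \cdot 10 - 36\right) J{\left(P \right)} = \left(6 \cdot 10 - 36\right) \left(7 + 2\right) = \left(60 - 36\right) 9 = 24 \cdot 9 = 216$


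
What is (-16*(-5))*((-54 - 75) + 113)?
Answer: -1280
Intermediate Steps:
(-16*(-5))*((-54 - 75) + 113) = 80*(-129 + 113) = 80*(-16) = -1280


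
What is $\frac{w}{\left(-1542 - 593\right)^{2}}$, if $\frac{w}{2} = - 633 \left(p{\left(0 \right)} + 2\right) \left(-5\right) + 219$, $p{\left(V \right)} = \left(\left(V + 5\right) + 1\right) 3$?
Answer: $\frac{127038}{4558225} \approx 0.02787$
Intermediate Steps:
$p{\left(V \right)} = 18 + 3 V$ ($p{\left(V \right)} = \left(\left(5 + V\right) + 1\right) 3 = \left(6 + V\right) 3 = 18 + 3 V$)
$w = 127038$ ($w = 2 \left(- 633 \left(\left(18 + 3 \cdot 0\right) + 2\right) \left(-5\right) + 219\right) = 2 \left(- 633 \left(\left(18 + 0\right) + 2\right) \left(-5\right) + 219\right) = 2 \left(- 633 \left(18 + 2\right) \left(-5\right) + 219\right) = 2 \left(- 633 \cdot 20 \left(-5\right) + 219\right) = 2 \left(\left(-633\right) \left(-100\right) + 219\right) = 2 \left(63300 + 219\right) = 2 \cdot 63519 = 127038$)
$\frac{w}{\left(-1542 - 593\right)^{2}} = \frac{127038}{\left(-1542 - 593\right)^{2}} = \frac{127038}{\left(-2135\right)^{2}} = \frac{127038}{4558225}$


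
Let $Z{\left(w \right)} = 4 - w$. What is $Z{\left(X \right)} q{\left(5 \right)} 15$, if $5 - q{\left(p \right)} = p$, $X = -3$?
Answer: $0$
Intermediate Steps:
$q{\left(p \right)} = 5 - p$
$Z{\left(X \right)} q{\left(5 \right)} 15 = \left(4 - -3\right) \left(5 - 5\right) 15 = \left(4 + 3\right) \left(5 - 5\right) 15 = 7 \cdot 0 \cdot 15 = 0 \cdot 15 = 0$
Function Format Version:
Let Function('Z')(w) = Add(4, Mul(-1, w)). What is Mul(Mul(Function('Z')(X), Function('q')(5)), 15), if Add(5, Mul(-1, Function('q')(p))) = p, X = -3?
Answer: 0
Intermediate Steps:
Function('q')(p) = Add(5, Mul(-1, p))
Mul(Mul(Function('Z')(X), Function('q')(5)), 15) = Mul(Mul(Add(4, Mul(-1, -3)), Add(5, Mul(-1, 5))), 15) = Mul(Mul(Add(4, 3), Add(5, -5)), 15) = Mul(Mul(7, 0), 15) = Mul(0, 15) = 0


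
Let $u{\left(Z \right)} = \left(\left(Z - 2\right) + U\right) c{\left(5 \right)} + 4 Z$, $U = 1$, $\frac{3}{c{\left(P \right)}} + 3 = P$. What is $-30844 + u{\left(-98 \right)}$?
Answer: $- \frac{62769}{2} \approx -31385.0$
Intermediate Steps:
$c{\left(P \right)} = \frac{3}{-3 + P}$
$u{\left(Z \right)} = - \frac{3}{2} + \frac{11 Z}{2}$ ($u{\left(Z \right)} = \left(\left(Z - 2\right) + 1\right) \frac{3}{-3 + 5} + 4 Z = \left(\left(Z - 2\right) + 1\right) \frac{3}{2} + 4 Z = \left(\left(-2 + Z\right) + 1\right) 3 \cdot \frac{1}{2} + 4 Z = \left(-1 + Z\right) \frac{3}{2} + 4 Z = \left(- \frac{3}{2} + \frac{3 Z}{2}\right) + 4 Z = - \frac{3}{2} + \frac{11 Z}{2}$)
$-30844 + u{\left(-98 \right)} = -30844 + \left(- \frac{3}{2} + \frac{11}{2} \left(-98\right)\right) = -30844 - \frac{1081}{2} = - \frac{62769}{2}$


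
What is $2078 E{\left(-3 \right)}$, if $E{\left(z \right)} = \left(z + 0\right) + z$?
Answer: $-12468$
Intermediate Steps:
$E{\left(z \right)} = 2 z$ ($E{\left(z \right)} = z + z = 2 z$)
$2078 E{\left(-3 \right)} = 2078 \cdot 2 \left(-3\right) = 2078 \left(-6\right) = -12468$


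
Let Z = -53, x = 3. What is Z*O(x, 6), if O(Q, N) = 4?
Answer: -212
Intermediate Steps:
Z*O(x, 6) = -53*4 = -212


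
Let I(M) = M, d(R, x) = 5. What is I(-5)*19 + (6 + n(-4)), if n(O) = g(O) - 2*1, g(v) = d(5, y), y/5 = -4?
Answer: -86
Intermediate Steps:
y = -20 (y = 5*(-4) = -20)
g(v) = 5
n(O) = 3 (n(O) = 5 - 2*1 = 5 - 2 = 3)
I(-5)*19 + (6 + n(-4)) = -5*19 + (6 + 3) = -95 + 9 = -86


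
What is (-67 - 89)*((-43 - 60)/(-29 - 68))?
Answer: -16068/97 ≈ -165.65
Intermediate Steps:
(-67 - 89)*((-43 - 60)/(-29 - 68)) = -(-16068)/(-97) = -(-16068)*(-1)/97 = -156*103/97 = -16068/97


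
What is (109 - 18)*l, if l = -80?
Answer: -7280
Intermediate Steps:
(109 - 18)*l = (109 - 18)*(-80) = 91*(-80) = -7280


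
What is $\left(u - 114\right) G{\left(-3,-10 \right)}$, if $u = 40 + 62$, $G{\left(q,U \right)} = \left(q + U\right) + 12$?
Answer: $12$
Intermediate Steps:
$G{\left(q,U \right)} = 12 + U + q$ ($G{\left(q,U \right)} = \left(U + q\right) + 12 = 12 + U + q$)
$u = 102$
$\left(u - 114\right) G{\left(-3,-10 \right)} = \left(102 - 114\right) \left(12 - 10 - 3\right) = \left(-12\right) \left(-1\right) = 12$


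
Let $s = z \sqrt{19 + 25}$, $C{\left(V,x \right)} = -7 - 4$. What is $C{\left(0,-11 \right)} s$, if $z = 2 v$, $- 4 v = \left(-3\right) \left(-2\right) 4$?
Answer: $264 \sqrt{11} \approx 875.59$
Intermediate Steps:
$v = -6$ ($v = - \frac{\left(-3\right) \left(-2\right) 4}{4} = - \frac{6 \cdot 4}{4} = \left(- \frac{1}{4}\right) 24 = -6$)
$z = -12$ ($z = 2 \left(-6\right) = -12$)
$C{\left(V,x \right)} = -11$
$s = - 24 \sqrt{11}$ ($s = - 12 \sqrt{19 + 25} = - 12 \sqrt{44} = - 12 \cdot 2 \sqrt{11} = - 24 \sqrt{11} \approx -79.599$)
$C{\left(0,-11 \right)} s = - 11 \left(- 24 \sqrt{11}\right) = 264 \sqrt{11}$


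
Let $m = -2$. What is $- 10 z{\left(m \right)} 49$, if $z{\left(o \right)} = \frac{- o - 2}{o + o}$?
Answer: $0$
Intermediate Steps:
$z{\left(o \right)} = \frac{-2 - o}{2 o}$
$- 10 z{\left(m \right)} 49 = - 10 \frac{-2 - -2}{2 \left(-2\right)} 49 = - 10 \cdot \frac{1}{2} \left(- \frac{1}{2}\right) \left(-2 + 2\right) 49 = - 10 \cdot \frac{1}{2} \left(- \frac{1}{2}\right) 0 \cdot 49 = \left(-10\right) 0 \cdot 49 = 0 \cdot 49 = 0$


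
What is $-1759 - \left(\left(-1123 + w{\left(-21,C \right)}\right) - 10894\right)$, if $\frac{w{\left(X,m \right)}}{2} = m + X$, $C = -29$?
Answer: $10358$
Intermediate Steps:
$w{\left(X,m \right)} = 2 X + 2 m$ ($w{\left(X,m \right)} = 2 \left(m + X\right) = 2 \left(X + m\right) = 2 X + 2 m$)
$-1759 - \left(\left(-1123 + w{\left(-21,C \right)}\right) - 10894\right) = -1759 - \left(\left(-1123 + \left(2 \left(-21\right) + 2 \left(-29\right)\right)\right) - 10894\right) = -1759 - \left(\left(-1123 - 100\right) - 10894\right) = -1759 - \left(-1223 - 10894\right) = -1759 - -12117 = -1759 + 12117 = 10358$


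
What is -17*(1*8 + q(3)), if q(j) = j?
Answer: -187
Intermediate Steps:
-17*(1*8 + q(3)) = -17*(1*8 + 3) = -17*(8 + 3) = -17*11 = -187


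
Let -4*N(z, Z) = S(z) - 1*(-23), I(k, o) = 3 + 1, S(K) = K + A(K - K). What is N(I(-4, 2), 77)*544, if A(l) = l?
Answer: -3672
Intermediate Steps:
S(K) = K (S(K) = K + (K - K) = K + 0 = K)
I(k, o) = 4
N(z, Z) = -23/4 - z/4 (N(z, Z) = -(z - 1*(-23))/4 = -(z + 23)/4 = -(23 + z)/4 = -23/4 - z/4)
N(I(-4, 2), 77)*544 = (-23/4 - ¼*4)*544 = (-23/4 - 1)*544 = -27/4*544 = -3672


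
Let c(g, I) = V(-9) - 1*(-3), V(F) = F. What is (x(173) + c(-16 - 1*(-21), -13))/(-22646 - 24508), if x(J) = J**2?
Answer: -29923/47154 ≈ -0.63458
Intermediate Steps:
c(g, I) = -6 (c(g, I) = -9 - 1*(-3) = -9 + 3 = -6)
(x(173) + c(-16 - 1*(-21), -13))/(-22646 - 24508) = (173**2 - 6)/(-22646 - 24508) = (29929 - 6)/(-47154) = 29923*(-1/47154) = -29923/47154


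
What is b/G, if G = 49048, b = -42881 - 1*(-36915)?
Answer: -2983/24524 ≈ -0.12164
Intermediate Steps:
b = -5966 (b = -42881 + 36915 = -5966)
b/G = -5966/49048 = -5966*1/49048 = -2983/24524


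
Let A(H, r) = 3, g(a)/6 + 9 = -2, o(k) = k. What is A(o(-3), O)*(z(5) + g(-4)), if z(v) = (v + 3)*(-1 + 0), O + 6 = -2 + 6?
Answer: -222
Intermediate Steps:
O = -2 (O = -6 + (-2 + 6) = -6 + 4 = -2)
z(v) = -3 - v (z(v) = (3 + v)*(-1) = -3 - v)
g(a) = -66 (g(a) = -54 + 6*(-2) = -54 - 12 = -66)
A(o(-3), O)*(z(5) + g(-4)) = 3*((-3 - 1*5) - 66) = 3*((-3 - 5) - 66) = 3*(-8 - 66) = 3*(-74) = -222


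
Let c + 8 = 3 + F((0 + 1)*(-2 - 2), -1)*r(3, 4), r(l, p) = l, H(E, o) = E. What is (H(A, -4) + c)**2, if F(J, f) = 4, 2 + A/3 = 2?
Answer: 49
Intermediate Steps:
A = 0 (A = -6 + 3*2 = -6 + 6 = 0)
c = 7 (c = -8 + (3 + 4*3) = -8 + (3 + 12) = -8 + 15 = 7)
(H(A, -4) + c)**2 = (0 + 7)**2 = 7**2 = 49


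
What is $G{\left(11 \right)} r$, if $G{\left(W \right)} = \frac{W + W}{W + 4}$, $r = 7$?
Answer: $\frac{154}{15} \approx 10.267$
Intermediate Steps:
$G{\left(W \right)} = \frac{2 W}{4 + W}$
$G{\left(11 \right)} r = 2 \cdot 11 \frac{1}{4 + 11} \cdot 7 = 2 \cdot 11 \cdot \frac{1}{15} \cdot 7 = \frac{22}{15} \cdot 7 = \frac{154}{15}$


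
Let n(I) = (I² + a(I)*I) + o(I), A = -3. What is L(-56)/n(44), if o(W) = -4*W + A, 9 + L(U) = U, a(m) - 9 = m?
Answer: -65/4089 ≈ -0.015896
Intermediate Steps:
a(m) = 9 + m
L(U) = -9 + U
o(W) = -3 - 4*W (o(W) = -4*W - 3 = -3 - 4*W)
n(I) = -3 + I² - 4*I + I*(9 + I) (n(I) = (I² + (9 + I)*I) + (-3 - 4*I) = (I² + I*(9 + I)) + (-3 - 4*I) = -3 + I² - 4*I + I*(9 + I))
L(-56)/n(44) = (-9 - 56)/(-3 + 2*44² + 5*44) = -65/(-3 + 2*1936 + 220) = -65/(-3 + 3872 + 220) = -65/4089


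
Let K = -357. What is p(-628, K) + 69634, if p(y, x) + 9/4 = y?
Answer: 276015/4 ≈ 69004.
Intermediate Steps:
p(y, x) = -9/4 + y
p(-628, K) + 69634 = (-9/4 - 628) + 69634 = -2521/4 + 69634 = 276015/4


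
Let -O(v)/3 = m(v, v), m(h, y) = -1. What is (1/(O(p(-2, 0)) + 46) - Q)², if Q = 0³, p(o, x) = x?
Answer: 1/2401 ≈ 0.00041649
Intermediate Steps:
Q = 0
O(v) = 3 (O(v) = -3*(-1) = 3)
(1/(O(p(-2, 0)) + 46) - Q)² = (1/(3 + 46) - 1*0)² = (1/49 + 0)² = (1/49)² = 1/2401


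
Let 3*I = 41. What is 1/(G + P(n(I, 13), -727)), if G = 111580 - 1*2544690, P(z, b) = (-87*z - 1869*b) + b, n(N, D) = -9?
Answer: -1/1074291 ≈ -9.3085e-7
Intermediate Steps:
I = 41/3 (I = (⅓)*41 = 41/3 ≈ 13.667)
P(z, b) = -1868*b - 87*z (P(z, b) = (-1869*b - 87*z) + b = -1868*b - 87*z)
G = -2433110 (G = 111580 - 2544690 = -2433110)
1/(G + P(n(I, 13), -727)) = 1/(-2433110 + (-1868*(-727) - 87*(-9))) = 1/(-2433110 + (1358036 + 783)) = 1/(-2433110 + 1358819) = 1/(-1074291) = -1/1074291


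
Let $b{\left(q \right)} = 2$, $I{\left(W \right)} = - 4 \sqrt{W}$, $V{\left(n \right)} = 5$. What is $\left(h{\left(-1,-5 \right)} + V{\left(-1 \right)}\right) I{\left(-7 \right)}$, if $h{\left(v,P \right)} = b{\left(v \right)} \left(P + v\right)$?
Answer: $28 i \sqrt{7} \approx 74.081 i$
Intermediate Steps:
$h{\left(v,P \right)} = 2 P + 2 v$ ($h{\left(v,P \right)} = 2 \left(P + v\right) = 2 P + 2 v$)
$\left(h{\left(-1,-5 \right)} + V{\left(-1 \right)}\right) I{\left(-7 \right)} = \left(\left(2 \left(-5\right) + 2 \left(-1\right)\right) + 5\right) \left(- 4 \sqrt{-7}\right) = \left(\left(-10 - 2\right) + 5\right) \left(- 4 i \sqrt{7}\right) = \left(-12 + 5\right) \left(- 4 i \sqrt{7}\right) = - 7 \left(- 4 i \sqrt{7}\right) = 28 i \sqrt{7}$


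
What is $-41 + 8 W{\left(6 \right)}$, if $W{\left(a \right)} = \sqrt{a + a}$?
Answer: $-41 + 16 \sqrt{3} \approx -13.287$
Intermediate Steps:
$W{\left(a \right)} = \sqrt{2} \sqrt{a}$ ($W{\left(a \right)} = \sqrt{2 a} = \sqrt{2} \sqrt{a}$)
$-41 + 8 W{\left(6 \right)} = -41 + 8 \sqrt{2} \sqrt{6} = -41 + 8 \cdot 2 \sqrt{3} = -41 + 16 \sqrt{3}$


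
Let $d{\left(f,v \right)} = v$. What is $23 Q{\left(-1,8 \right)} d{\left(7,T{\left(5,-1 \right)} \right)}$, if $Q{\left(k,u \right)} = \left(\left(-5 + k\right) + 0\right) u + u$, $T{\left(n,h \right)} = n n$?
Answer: $-23000$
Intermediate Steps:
$T{\left(n,h \right)} = n^{2}$
$Q{\left(k,u \right)} = u + u \left(-5 + k\right)$ ($Q{\left(k,u \right)} = \left(-5 + k\right) u + u = u \left(-5 + k\right) + u = u + u \left(-5 + k\right)$)
$23 Q{\left(-1,8 \right)} d{\left(7,T{\left(5,-1 \right)} \right)} = 23 \cdot 8 \left(-4 - 1\right) 5^{2} = 23 \cdot 8 \left(-5\right) 25 = 23 \left(-40\right) 25 = \left(-920\right) 25 = -23000$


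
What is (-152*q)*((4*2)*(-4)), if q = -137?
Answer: -666368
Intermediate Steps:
(-152*q)*((4*2)*(-4)) = (-152*(-137))*((4*2)*(-4)) = 20824*(8*(-4)) = 20824*(-32) = -666368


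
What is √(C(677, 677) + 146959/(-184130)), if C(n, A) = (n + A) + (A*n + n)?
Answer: √15607952502923330/184130 ≈ 678.50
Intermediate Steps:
C(n, A) = A + 2*n + A*n (C(n, A) = (A + n) + (n + A*n) = A + 2*n + A*n)
√(C(677, 677) + 146959/(-184130)) = √((677 + 2*677 + 677*677) + 146959/(-184130)) = √((677 + 1354 + 458329) + 146959*(-1/184130)) = √(460360 - 146959/184130) = √(84765939841/184130) = √15607952502923330/184130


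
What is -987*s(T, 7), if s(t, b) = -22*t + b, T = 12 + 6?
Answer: 383943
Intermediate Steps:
T = 18
s(t, b) = b - 22*t
-987*s(T, 7) = -987*(7 - 22*18) = -987*(7 - 396) = -987*(-389) = 383943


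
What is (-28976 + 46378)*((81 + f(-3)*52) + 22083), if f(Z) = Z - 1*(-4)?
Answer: 386602832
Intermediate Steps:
f(Z) = 4 + Z (f(Z) = Z + 4 = 4 + Z)
(-28976 + 46378)*((81 + f(-3)*52) + 22083) = (-28976 + 46378)*((81 + (4 - 3)*52) + 22083) = 17402*((81 + 1*52) + 22083) = 17402*((81 + 52) + 22083) = 17402*(133 + 22083) = 17402*22216 = 386602832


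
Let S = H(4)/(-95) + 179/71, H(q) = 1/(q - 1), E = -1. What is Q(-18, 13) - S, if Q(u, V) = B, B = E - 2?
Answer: -111649/20235 ≈ -5.5176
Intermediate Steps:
H(q) = 1/(-1 + q)
S = 50944/20235 (S = 1/((-1 + 4)*(-95)) + 179/71 = -1/95/3 + 179*(1/71) = (1/3)*(-1/95) + 179/71 = -1/285 + 179/71 = 50944/20235 ≈ 2.5176)
B = -3 (B = -1 - 2 = -3)
Q(u, V) = -3
Q(-18, 13) - S = -3 - 1*50944/20235 = -3 - 50944/20235 = -111649/20235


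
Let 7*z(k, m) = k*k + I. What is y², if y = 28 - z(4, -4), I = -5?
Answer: 34225/49 ≈ 698.47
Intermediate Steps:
z(k, m) = -5/7 + k²/7 (z(k, m) = (k*k - 5)/7 = (k² - 5)/7 = (-5 + k²)/7 = -5/7 + k²/7)
y = 185/7 (y = 28 - (-5/7 + (⅐)*4²) = 28 - (-5/7 + (⅐)*16) = 28 - (-5/7 + 16/7) = 28 - 1*11/7 = 28 - 11/7 = 185/7 ≈ 26.429)
y² = (185/7)² = 34225/49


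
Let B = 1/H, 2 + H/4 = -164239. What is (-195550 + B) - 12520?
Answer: -136694499481/656964 ≈ -2.0807e+5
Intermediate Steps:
H = -656964 (H = -8 + 4*(-164239) = -8 - 656956 = -656964)
B = -1/656964 (B = 1/(-656964) = -1/656964 ≈ -1.5222e-6)
(-195550 + B) - 12520 = (-195550 - 1/656964) - 12520 = -128469310201/656964 - 12520 = -136694499481/656964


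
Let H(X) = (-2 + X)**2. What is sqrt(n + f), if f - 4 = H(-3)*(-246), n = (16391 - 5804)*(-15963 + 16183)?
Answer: sqrt(2322994) ≈ 1524.1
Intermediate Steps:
n = 2329140 (n = 10587*220 = 2329140)
f = -6146 (f = 4 + (-2 - 3)**2*(-246) = 4 + (-5)**2*(-246) = 4 + 25*(-246) = 4 - 6150 = -6146)
sqrt(n + f) = sqrt(2329140 - 6146) = sqrt(2322994)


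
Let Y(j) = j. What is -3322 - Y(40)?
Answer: -3362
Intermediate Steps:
-3322 - Y(40) = -3322 - 1*40 = -3322 - 40 = -3362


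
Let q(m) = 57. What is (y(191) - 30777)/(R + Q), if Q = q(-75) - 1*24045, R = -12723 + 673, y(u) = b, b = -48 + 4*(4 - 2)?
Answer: 30817/36038 ≈ 0.85513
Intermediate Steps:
b = -40 (b = -48 + 4*2 = -48 + 8 = -40)
y(u) = -40
R = -12050
Q = -23988 (Q = 57 - 1*24045 = 57 - 24045 = -23988)
(y(191) - 30777)/(R + Q) = (-40 - 30777)/(-12050 - 23988) = -30817/(-36038) = -30817*(-1/36038) = 30817/36038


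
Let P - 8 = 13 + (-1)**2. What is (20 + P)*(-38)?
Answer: -1596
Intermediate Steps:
P = 22 (P = 8 + (13 + (-1)**2) = 8 + (13 + 1) = 8 + 14 = 22)
(20 + P)*(-38) = (20 + 22)*(-38) = 42*(-38) = -1596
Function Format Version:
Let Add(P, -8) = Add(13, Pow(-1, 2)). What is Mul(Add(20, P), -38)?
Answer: -1596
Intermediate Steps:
P = 22 (P = Add(8, Add(13, Pow(-1, 2))) = Add(8, Add(13, 1)) = Add(8, 14) = 22)
Mul(Add(20, P), -38) = Mul(Add(20, 22), -38) = Mul(42, -38) = -1596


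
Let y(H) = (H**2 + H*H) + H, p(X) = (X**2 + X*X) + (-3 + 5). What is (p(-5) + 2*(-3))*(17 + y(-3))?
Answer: 1472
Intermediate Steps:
p(X) = 2 + 2*X**2 (p(X) = (X**2 + X**2) + 2 = 2*X**2 + 2 = 2 + 2*X**2)
y(H) = H + 2*H**2 (y(H) = (H**2 + H**2) + H = 2*H**2 + H = H + 2*H**2)
(p(-5) + 2*(-3))*(17 + y(-3)) = ((2 + 2*(-5)**2) + 2*(-3))*(17 - 3*(1 + 2*(-3))) = ((2 + 2*25) - 6)*(17 - 3*(1 - 6)) = ((2 + 50) - 6)*(17 - 3*(-5)) = (52 - 6)*(17 + 15) = 46*32 = 1472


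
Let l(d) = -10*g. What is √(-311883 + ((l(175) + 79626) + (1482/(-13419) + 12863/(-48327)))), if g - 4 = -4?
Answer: 2*I*√33496696236962216986/24018519 ≈ 481.93*I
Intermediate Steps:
g = 0 (g = 4 - 4 = 0)
l(d) = 0 (l(d) = -10*0 = 0)
√(-311883 + ((l(175) + 79626) + (1482/(-13419) + 12863/(-48327)))) = √(-311883 + ((0 + 79626) + (1482/(-13419) + 12863/(-48327)))) = √(-311883 + (79626 + (1482*(-1/13419) + 12863*(-1/48327)))) = √(-311883 + (79626 + (-494/4473 - 12863/48327))) = √(-311883 + (79626 - 27136579/72055557)) = √(-311883 + 5737468645103/72055557) = √(-16735434638728/72055557) = 2*I*√33496696236962216986/24018519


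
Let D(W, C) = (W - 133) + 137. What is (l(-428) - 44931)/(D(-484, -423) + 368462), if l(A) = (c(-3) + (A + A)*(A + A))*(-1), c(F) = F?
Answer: -388832/183991 ≈ -2.1133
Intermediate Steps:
D(W, C) = 4 + W (D(W, C) = (-133 + W) + 137 = 4 + W)
l(A) = 3 - 4*A**2 (l(A) = (-3 + (A + A)*(A + A))*(-1) = (-3 + (2*A)*(2*A))*(-1) = (-3 + 4*A**2)*(-1) = 3 - 4*A**2)
(l(-428) - 44931)/(D(-484, -423) + 368462) = ((3 - 4*(-428)**2) - 44931)/((4 - 484) + 368462) = ((3 - 4*183184) - 44931)/(-480 + 368462) = ((3 - 732736) - 44931)/367982 = (-732733 - 44931)*(1/367982) = -777664*1/367982 = -388832/183991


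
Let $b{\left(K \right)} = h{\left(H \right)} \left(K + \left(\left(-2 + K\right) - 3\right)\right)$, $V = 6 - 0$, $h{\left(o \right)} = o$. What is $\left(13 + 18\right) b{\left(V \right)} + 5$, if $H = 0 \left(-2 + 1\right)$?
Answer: $5$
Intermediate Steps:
$H = 0$ ($H = 0 \left(-1\right) = 0$)
$V = 6$ ($V = 6 + 0 = 6$)
$b{\left(K \right)} = 0$ ($b{\left(K \right)} = 0 \left(K + \left(\left(-2 + K\right) - 3\right)\right) = 0 \left(K + \left(-5 + K\right)\right) = 0 \left(-5 + 2 K\right) = 0$)
$\left(13 + 18\right) b{\left(V \right)} + 5 = \left(13 + 18\right) 0 + 5 = 31 \cdot 0 + 5 = 0 + 5 = 5$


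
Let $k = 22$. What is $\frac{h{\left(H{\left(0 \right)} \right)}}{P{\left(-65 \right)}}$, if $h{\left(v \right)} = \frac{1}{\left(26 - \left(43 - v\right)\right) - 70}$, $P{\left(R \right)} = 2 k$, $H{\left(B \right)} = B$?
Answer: $- \frac{1}{3828} \approx -0.00026123$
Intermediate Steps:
$P{\left(R \right)} = 44$ ($P{\left(R \right)} = 2 \cdot 22 = 44$)
$h{\left(v \right)} = \frac{1}{-87 + v}$ ($h{\left(v \right)} = \frac{1}{\left(26 + \left(-43 + v\right)\right) - 70} = \frac{1}{\left(-17 + v\right) - 70} = \frac{1}{-87 + v}$)
$\frac{h{\left(H{\left(0 \right)} \right)}}{P{\left(-65 \right)}} = \frac{1}{\left(-87 + 0\right) 44} = \frac{1}{-87} \cdot \frac{1}{44} = \left(- \frac{1}{87}\right) \frac{1}{44} = - \frac{1}{3828}$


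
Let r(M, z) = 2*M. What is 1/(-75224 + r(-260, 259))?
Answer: -1/75744 ≈ -1.3202e-5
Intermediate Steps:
1/(-75224 + r(-260, 259)) = 1/(-75224 + 2*(-260)) = 1/(-75224 - 520) = 1/(-75744) = -1/75744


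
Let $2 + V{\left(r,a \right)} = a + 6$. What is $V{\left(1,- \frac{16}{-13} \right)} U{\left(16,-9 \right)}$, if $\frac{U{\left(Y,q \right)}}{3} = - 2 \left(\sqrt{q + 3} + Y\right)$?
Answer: $- \frac{6528}{13} - \frac{408 i \sqrt{6}}{13} \approx -502.15 - 76.876 i$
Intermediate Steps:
$U{\left(Y,q \right)} = - 6 Y - 6 \sqrt{3 + q}$ ($U{\left(Y,q \right)} = 3 \left(- 2 \left(\sqrt{q + 3} + Y\right)\right) = 3 \left(- 2 \left(\sqrt{3 + q} + Y\right)\right) = 3 \left(- 2 \left(Y + \sqrt{3 + q}\right)\right) = 3 \left(- 2 Y - 2 \sqrt{3 + q}\right) = - 6 Y - 6 \sqrt{3 + q}$)
$V{\left(r,a \right)} = 4 + a$ ($V{\left(r,a \right)} = -2 + \left(a + 6\right) = -2 + \left(6 + a\right) = 4 + a$)
$V{\left(1,- \frac{16}{-13} \right)} U{\left(16,-9 \right)} = \left(4 - \frac{16}{-13}\right) \left(\left(-6\right) 16 - 6 \sqrt{3 - 9}\right) = \left(4 - - \frac{16}{13}\right) \left(-96 - 6 \sqrt{-6}\right) = \left(4 + \frac{16}{13}\right) \left(-96 - 6 i \sqrt{6}\right) = \frac{68 \left(-96 - 6 i \sqrt{6}\right)}{13} = - \frac{6528}{13} - \frac{408 i \sqrt{6}}{13}$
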